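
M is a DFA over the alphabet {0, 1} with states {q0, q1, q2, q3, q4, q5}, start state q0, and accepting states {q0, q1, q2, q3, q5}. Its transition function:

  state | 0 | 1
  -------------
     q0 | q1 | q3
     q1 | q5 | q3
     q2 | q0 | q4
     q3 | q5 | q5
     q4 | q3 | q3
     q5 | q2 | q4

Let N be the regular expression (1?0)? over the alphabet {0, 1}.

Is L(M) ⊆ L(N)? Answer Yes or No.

No

The string 1 is in L(M) but not in L(N).
So L(M) ⊄ L(N).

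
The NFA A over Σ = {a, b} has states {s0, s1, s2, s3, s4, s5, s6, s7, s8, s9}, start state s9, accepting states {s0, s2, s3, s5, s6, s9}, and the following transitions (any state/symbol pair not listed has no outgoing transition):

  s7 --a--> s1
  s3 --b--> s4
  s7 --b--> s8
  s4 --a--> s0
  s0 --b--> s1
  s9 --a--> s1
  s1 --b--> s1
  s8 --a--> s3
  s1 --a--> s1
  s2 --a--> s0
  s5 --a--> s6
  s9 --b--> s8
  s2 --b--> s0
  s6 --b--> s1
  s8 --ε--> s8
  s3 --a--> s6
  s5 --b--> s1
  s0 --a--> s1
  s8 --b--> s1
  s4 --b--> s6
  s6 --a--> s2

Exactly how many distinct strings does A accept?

The useful subgraph on states {s0, s2, s3, s4, s6, s8, s9} is acyclic, so L(A) is finite; the longest accepting path visits 7 useful states, giving maximum string length 6.
Counting accepting paths from s9 by length: 1 of length 0, 1 of length 2, 1 of length 3, 3 of length 4, 3 of length 5, 2 of length 6. Total 11.

11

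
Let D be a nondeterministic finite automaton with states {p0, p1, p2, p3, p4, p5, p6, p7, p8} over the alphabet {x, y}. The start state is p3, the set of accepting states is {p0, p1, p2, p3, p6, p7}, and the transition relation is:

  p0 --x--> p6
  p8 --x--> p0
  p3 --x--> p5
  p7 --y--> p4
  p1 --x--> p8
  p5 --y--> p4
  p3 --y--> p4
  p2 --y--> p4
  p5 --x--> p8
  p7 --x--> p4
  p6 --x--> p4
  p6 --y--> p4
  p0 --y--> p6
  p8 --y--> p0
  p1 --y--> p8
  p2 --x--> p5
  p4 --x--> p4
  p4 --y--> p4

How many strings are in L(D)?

The useful subgraph on states {p0, p3, p5, p6, p8} is acyclic, so L(D) is finite; the longest accepting path visits 5 useful states, giving maximum string length 4.
Counting accepting paths from p3 by length: 1 of length 0, 2 of length 3, 4 of length 4. Total 7.

7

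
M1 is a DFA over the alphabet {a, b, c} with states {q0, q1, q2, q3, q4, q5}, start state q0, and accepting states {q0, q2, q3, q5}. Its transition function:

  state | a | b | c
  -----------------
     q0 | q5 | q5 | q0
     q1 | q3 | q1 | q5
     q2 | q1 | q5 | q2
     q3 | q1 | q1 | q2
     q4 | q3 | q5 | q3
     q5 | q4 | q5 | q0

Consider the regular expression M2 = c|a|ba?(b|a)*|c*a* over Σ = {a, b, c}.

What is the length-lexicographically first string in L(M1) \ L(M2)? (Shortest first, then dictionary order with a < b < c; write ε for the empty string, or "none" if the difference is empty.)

The string ab is accepted by M1 but not by M2.
No shorter string lies in the difference, and ab is the lexicographically first length-2 string in L(M1) \ L(M2).

ab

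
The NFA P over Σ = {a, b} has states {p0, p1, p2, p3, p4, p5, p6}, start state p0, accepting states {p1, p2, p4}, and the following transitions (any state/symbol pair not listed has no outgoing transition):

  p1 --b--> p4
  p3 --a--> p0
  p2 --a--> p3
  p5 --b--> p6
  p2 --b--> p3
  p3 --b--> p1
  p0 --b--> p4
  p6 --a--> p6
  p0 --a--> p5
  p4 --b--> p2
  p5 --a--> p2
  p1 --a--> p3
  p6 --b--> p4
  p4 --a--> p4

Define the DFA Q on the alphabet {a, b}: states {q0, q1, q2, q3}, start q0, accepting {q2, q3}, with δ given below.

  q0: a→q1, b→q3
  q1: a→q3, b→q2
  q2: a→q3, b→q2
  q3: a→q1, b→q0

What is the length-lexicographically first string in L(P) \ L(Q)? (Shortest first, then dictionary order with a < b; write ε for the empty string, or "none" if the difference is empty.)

The string ba is accepted by P but not by Q.
No shorter string lies in the difference, and ba is the lexicographically first length-2 string in L(P) \ L(Q).

ba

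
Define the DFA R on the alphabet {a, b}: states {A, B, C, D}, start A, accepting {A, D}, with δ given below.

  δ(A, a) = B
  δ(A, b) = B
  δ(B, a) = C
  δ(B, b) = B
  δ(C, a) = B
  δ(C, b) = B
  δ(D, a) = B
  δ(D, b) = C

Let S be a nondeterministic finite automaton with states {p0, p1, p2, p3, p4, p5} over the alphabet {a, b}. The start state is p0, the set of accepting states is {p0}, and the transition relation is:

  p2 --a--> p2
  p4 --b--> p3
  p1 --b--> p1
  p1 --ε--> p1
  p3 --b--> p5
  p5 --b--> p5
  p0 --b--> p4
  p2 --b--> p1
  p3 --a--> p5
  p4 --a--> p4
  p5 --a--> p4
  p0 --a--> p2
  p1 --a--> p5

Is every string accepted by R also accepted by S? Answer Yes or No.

Exploring the product automaton R × S from the start pair (A, p0), following both machines on each input symbol, reaches 9 state pairs: (A, p0), (B, p2), (B, p4), (C, p2), (B, p1), (C, p4), (B, p3), (C, p5), (B, p5).
R accepts in {A, D} and S accepts in {p0}. The reachable pairs whose R-component is accepting are (A, p0); in each of them the S-component is accepting too, so the product for L(R) \ L(S) (R-component accepting, S-component rejecting) has no reachable accepting pair and the difference is empty.
Hence every string in L(R) is also in L(S).

Yes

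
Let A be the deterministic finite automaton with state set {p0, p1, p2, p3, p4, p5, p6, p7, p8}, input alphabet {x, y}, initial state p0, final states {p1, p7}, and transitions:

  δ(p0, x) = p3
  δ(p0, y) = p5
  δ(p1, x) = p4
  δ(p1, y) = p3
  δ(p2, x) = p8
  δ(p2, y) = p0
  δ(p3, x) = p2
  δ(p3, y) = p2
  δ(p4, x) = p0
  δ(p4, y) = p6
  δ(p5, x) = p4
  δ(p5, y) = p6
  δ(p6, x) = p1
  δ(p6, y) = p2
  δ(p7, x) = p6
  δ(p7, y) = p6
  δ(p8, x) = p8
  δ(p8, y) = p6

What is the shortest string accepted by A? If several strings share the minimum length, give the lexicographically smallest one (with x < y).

A breadth-first search from p0 reaches an accepting state first via the path p0 → p5 → p6 → p1 on input yyx.
No string of length < 3 is accepted (BFS exhausts all shorter strings without reaching an accepting state), and yyx is the lexicographically least accepting string of length 3.

yyx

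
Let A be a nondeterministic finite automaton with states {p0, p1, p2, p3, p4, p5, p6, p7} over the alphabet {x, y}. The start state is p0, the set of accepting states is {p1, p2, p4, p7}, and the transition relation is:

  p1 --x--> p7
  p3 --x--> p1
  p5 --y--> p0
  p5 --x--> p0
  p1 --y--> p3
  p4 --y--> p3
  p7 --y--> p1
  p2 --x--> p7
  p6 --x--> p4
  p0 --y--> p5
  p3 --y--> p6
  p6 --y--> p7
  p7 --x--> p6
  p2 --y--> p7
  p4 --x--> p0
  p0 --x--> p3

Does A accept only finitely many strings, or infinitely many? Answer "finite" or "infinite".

State p3 is reachable from the start and can reach an accepting state, and it lies on the cycle p3 → p1 → p3.
Traversing that cycle any number of times yields accepted strings of unbounded length, so the language is infinite.

infinite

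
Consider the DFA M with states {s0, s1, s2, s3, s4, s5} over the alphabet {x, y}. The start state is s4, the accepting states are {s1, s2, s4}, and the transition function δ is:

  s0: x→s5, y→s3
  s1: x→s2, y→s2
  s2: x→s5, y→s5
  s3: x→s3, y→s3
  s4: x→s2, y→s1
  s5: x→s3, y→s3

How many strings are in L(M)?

The useful subgraph on states {s1, s2, s4} is acyclic, so L(M) is finite; the longest accepting path visits 3 useful states, giving maximum string length 2.
Counting accepting paths from s4 by length: 1 of length 0, 2 of length 1, 2 of length 2. Total 5.

5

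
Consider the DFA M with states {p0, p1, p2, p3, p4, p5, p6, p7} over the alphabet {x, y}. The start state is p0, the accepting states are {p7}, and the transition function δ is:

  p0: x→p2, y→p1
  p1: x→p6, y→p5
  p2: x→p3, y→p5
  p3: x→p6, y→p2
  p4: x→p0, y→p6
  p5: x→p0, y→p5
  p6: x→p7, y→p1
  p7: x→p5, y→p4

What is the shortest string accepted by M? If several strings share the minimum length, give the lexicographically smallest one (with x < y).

A breadth-first search from p0 reaches an accepting state first via the path p0 → p1 → p6 → p7 on input yxx.
No string of length < 3 is accepted (BFS exhausts all shorter strings without reaching an accepting state), and yxx is the lexicographically least accepting string of length 3.

yxx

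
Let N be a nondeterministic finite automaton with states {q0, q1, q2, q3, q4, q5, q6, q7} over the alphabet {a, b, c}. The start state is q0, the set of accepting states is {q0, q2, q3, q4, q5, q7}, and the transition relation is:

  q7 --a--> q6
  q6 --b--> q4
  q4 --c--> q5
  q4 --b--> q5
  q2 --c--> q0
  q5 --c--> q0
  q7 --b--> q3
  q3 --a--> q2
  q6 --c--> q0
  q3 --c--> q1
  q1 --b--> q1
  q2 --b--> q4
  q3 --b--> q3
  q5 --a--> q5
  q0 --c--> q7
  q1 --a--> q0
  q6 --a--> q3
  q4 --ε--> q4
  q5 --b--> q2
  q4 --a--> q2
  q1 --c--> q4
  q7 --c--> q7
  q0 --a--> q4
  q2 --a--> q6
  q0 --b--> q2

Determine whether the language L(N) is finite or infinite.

State q0 is reachable from the start and can reach an accepting state, and it lies on the cycle q0 → q2 → q0.
Traversing that cycle any number of times yields accepted strings of unbounded length, so the language is infinite.

infinite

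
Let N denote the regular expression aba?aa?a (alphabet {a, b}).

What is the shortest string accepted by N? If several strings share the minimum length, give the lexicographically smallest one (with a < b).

By inspection of the expression, no string of length less than 4 matches, and abaa is the lexicographically first match of length 4.

abaa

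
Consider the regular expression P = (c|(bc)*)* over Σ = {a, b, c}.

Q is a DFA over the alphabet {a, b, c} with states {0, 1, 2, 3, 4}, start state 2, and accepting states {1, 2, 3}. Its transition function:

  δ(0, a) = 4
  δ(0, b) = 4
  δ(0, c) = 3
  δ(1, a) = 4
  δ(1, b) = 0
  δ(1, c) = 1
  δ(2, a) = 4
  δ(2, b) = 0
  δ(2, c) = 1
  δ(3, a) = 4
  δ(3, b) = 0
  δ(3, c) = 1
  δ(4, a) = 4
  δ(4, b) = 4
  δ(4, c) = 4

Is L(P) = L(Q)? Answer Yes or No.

Yes

Converting the expression P to a DFA (subset construction, then merging equivalent states) gives the minimal DFA with states {p0, p1, p2}, start state p0, accepting states {p0} and transitions p0: a→p1, b→p2, c→p0; p1: a→p1, b→p1, c→p1; p2: a→p1, b→p1, c→p0.
Exploring the product automaton P × Q from the start pair (p0, 2), following both machines on each input symbol, reaches 5 state pairs: (p0, 2), (p1, 4), (p2, 0), (p0, 1), (p0, 3).
P accepts in {p0} and Q accepts in {1, 2, 3}. In every reachable pair the two components are either both accepting — (p0, 2), (p0, 1), (p0, 3) — or both non-accepting, so no string is accepted by exactly one of the machines: L(P) \ L(Q) and L(Q) \ L(P) are both empty.
Hence every string is accepted by P iff it is accepted by Q, and the two languages coincide.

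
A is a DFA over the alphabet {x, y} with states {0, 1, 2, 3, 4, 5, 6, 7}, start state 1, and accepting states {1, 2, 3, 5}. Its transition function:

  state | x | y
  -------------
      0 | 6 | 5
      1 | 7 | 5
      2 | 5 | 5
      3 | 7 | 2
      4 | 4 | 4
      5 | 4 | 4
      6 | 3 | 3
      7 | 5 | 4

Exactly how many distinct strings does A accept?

The useful subgraph on states {1, 5, 7} is acyclic, so L(A) is finite; the longest accepting path visits 3 useful states, giving maximum string length 2.
Counting accepting paths from 1 by length: 1 of length 0, 1 of length 1, 1 of length 2. Total 3.

3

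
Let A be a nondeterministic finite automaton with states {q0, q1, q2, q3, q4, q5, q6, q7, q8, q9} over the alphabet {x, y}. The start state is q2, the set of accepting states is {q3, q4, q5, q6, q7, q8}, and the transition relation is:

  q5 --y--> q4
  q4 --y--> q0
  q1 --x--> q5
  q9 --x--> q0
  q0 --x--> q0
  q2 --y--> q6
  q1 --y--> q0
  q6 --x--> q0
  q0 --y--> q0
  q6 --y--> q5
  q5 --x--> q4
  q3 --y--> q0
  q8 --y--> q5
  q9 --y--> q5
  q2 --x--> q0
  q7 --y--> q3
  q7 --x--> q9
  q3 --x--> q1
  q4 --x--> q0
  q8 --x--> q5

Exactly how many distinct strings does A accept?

The useful subgraph on states {q2, q4, q5, q6} is acyclic, so L(A) is finite; the longest accepting path visits 4 useful states, giving maximum string length 3.
Counting accepting paths from q2 by length: 1 of length 1, 1 of length 2, 2 of length 3. Total 4.

4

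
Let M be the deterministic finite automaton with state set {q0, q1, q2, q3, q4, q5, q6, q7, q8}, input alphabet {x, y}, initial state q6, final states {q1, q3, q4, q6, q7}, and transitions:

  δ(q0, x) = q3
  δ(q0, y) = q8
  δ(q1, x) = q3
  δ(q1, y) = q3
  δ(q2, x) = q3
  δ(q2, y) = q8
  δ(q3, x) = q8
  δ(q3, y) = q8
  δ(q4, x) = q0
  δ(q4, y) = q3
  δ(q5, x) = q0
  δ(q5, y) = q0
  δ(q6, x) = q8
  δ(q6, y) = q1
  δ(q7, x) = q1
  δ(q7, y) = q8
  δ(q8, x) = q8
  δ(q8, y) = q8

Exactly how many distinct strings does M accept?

The useful subgraph on states {q1, q3, q6} is acyclic, so L(M) is finite; the longest accepting path visits 3 useful states, giving maximum string length 2.
Counting accepting paths from q6 by length: 1 of length 0, 1 of length 1, 2 of length 2. Total 4.

4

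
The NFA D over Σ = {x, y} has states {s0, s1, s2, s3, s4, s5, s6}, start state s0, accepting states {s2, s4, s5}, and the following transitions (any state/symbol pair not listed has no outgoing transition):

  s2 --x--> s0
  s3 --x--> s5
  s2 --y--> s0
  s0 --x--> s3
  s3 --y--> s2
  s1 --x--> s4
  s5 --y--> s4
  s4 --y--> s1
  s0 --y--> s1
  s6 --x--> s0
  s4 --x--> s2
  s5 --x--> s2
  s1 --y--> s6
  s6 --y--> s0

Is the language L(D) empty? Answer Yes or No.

The string xx is accepted: the run s0 → s3 → s5 ends in the accepting state s5.
Since at least one string is accepted, L(D) is not empty.

No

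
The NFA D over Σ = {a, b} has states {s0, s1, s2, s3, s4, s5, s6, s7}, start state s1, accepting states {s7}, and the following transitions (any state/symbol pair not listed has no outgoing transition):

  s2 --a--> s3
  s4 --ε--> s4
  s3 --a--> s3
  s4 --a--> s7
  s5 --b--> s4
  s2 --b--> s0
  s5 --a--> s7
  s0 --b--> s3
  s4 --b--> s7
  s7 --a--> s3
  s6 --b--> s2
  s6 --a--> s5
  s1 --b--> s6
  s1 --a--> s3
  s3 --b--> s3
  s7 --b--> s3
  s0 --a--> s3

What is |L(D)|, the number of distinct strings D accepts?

3

The useful subgraph on states {s1, s4, s5, s6, s7} is acyclic, so L(D) is finite; the longest accepting path visits 5 useful states, giving maximum string length 4.
Counting accepting paths from s1 by length: 1 of length 3, 2 of length 4. Total 3.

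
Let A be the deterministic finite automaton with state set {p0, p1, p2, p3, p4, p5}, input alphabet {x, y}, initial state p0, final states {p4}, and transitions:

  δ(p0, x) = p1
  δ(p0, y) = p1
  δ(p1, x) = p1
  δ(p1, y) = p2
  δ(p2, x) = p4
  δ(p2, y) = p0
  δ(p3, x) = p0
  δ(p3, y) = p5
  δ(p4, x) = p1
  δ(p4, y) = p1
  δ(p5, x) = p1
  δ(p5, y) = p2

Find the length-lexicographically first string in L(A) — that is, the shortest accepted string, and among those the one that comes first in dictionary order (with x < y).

A breadth-first search from p0 reaches an accepting state first via the path p0 → p1 → p2 → p4 on input xyx.
No string of length < 3 is accepted (BFS exhausts all shorter strings without reaching an accepting state), and xyx is the lexicographically least accepting string of length 3.

xyx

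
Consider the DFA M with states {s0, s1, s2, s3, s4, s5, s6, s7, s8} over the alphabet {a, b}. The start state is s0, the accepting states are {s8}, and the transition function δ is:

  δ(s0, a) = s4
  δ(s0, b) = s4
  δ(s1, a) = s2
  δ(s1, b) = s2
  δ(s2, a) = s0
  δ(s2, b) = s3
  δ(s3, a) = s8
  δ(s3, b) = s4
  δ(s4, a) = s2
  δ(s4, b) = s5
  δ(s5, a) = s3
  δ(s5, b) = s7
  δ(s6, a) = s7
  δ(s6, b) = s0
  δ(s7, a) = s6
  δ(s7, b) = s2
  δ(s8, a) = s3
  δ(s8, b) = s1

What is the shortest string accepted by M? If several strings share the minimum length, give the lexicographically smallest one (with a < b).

aaba

A breadth-first search from s0 reaches an accepting state first via the path s0 → s4 → s2 → s3 → s8 on input aaba.
No string of length < 4 is accepted (BFS exhausts all shorter strings without reaching an accepting state), and aaba is the lexicographically least accepting string of length 4.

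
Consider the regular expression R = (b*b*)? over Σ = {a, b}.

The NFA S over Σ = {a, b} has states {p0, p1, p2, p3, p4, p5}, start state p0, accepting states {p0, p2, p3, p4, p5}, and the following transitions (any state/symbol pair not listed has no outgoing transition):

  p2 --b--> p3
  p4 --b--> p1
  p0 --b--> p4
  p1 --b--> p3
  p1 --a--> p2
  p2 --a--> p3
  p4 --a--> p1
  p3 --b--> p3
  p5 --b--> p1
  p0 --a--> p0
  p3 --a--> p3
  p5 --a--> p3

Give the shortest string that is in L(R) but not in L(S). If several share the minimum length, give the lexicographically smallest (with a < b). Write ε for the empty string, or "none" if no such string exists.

bb

The string bb is accepted by R but not by S.
No shorter string lies in the difference, and bb is the lexicographically first length-2 string in L(R) \ L(S).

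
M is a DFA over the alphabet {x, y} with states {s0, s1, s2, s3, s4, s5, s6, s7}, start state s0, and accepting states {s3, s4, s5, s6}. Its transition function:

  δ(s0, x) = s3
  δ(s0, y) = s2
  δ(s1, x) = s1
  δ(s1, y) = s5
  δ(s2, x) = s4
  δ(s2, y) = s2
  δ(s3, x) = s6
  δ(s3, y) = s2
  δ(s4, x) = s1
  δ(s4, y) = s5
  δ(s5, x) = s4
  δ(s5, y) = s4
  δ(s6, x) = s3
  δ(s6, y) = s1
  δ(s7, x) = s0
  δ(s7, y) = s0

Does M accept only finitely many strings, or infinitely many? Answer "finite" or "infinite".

infinite

State s2 is reachable from the start and can reach an accepting state, and it lies on the cycle s2 → s2.
Traversing that cycle any number of times yields accepted strings of unbounded length, so the language is infinite.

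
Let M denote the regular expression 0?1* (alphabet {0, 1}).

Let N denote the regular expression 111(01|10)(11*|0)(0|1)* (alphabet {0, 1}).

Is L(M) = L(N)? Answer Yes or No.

No

The empty string ε is accepted by M but rejected by N.
So L(M) ≠ L(N).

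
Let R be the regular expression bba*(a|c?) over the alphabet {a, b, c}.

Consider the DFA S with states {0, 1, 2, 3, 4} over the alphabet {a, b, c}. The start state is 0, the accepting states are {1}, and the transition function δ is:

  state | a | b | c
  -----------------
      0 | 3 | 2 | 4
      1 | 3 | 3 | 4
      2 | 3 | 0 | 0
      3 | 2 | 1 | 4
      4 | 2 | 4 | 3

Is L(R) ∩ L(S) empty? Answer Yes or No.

Converting the expression R to a DFA (subset construction, then merging equivalent states) gives the minimal DFA with states {r0, r1, r2, r3, r4}, start state r0, accepting states {r3, r4} and transitions r0: a→r1, b→r2, c→r1; r1: a→r1, b→r1, c→r1; r2: a→r1, b→r3, c→r1; r3: a→r3, b→r1, c→r4; r4: a→r1, b→r1, c→r1.
Exploring the product automaton R × S from the start pair (r0, 0), following both machines on each input symbol, reaches 12 state pairs: (r0, 0), (r1, 3), (r2, 2), (r1, 4), (r1, 2), (r1, 1), (r3, 0), (r1, 0), (r3, 3), (r4, 4), (r3, 2), (r4, 0).
R accepts in {r3, r4} and S accepts in {1}; no reachable pair has both components accepting, so no string drives both machines to acceptance simultaneously and L(R) ∩ L(S) = ∅.
So no string is accepted by both, and the intersection is empty.

Yes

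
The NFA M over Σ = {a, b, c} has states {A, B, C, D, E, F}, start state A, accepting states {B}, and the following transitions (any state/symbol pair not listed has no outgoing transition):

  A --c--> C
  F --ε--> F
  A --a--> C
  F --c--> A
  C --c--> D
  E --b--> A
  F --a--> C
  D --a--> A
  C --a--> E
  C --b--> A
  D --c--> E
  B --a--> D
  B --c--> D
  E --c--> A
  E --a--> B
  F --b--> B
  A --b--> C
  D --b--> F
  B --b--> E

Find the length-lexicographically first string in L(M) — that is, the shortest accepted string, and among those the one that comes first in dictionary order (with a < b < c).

aaa

A breadth-first search from A reaches an accepting state first via the path A → C → E → B on input aaa.
No string of length < 3 is accepted (BFS exhausts all shorter strings without reaching an accepting state), and aaa is the lexicographically least accepting string of length 3.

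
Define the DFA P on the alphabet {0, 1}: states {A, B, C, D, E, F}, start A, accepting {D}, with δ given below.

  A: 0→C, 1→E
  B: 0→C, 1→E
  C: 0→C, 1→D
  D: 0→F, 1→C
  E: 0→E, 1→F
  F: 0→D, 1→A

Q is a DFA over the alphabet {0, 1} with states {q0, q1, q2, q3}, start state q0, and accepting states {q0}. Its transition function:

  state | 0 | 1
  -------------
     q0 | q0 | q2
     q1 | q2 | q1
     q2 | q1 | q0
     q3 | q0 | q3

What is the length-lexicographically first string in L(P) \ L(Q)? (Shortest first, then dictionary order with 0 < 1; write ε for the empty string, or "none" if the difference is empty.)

The string 01 is accepted by P but not by Q.
No shorter string lies in the difference, and 01 is the lexicographically first length-2 string in L(P) \ L(Q).

01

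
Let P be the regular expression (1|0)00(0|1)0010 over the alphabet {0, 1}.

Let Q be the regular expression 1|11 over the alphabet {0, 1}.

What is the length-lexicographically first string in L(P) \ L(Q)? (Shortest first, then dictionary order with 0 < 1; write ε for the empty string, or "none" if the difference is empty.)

00000010

The string 00000010 is accepted by P but not by Q.
No shorter string lies in the difference, and 00000010 is the lexicographically first length-8 string in L(P) \ L(Q).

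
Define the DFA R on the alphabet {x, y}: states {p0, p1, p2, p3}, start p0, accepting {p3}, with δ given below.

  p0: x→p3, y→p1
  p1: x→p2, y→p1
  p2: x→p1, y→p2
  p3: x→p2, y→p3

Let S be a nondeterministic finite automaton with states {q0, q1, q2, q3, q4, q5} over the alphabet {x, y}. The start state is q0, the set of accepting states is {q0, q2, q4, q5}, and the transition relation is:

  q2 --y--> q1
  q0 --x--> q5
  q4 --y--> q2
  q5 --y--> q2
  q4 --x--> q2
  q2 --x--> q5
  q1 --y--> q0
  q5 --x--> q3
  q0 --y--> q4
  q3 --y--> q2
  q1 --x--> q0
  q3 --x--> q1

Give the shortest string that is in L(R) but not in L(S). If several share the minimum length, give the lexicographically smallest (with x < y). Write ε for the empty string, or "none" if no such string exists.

xyy

The string xyy is accepted by R but not by S.
No shorter string lies in the difference, and xyy is the lexicographically first length-3 string in L(R) \ L(S).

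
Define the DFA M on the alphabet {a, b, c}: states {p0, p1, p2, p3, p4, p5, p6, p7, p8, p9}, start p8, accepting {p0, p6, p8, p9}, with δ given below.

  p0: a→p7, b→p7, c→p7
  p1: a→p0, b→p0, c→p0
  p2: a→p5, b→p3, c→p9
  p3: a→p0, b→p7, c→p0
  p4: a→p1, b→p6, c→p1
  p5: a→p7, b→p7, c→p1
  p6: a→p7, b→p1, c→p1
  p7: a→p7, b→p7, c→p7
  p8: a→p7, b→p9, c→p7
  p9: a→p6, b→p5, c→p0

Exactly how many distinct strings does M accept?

13

The useful subgraph on states {p0, p1, p5, p6, p8, p9} is acyclic, so L(M) is finite; the longest accepting path visits 5 useful states, giving maximum string length 4.
Counting accepting paths from p8 by length: 1 of length 0, 1 of length 1, 2 of length 2, 9 of length 4. Total 13.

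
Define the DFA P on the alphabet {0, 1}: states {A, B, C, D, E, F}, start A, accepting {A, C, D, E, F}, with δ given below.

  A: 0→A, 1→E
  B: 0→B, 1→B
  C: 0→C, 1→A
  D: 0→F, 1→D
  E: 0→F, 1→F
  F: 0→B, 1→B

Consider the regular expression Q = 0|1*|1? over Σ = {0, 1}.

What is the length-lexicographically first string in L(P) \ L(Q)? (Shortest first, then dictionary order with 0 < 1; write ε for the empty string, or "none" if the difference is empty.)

00

The string 00 is accepted by P but not by Q.
No shorter string lies in the difference, and 00 is the lexicographically first length-2 string in L(P) \ L(Q).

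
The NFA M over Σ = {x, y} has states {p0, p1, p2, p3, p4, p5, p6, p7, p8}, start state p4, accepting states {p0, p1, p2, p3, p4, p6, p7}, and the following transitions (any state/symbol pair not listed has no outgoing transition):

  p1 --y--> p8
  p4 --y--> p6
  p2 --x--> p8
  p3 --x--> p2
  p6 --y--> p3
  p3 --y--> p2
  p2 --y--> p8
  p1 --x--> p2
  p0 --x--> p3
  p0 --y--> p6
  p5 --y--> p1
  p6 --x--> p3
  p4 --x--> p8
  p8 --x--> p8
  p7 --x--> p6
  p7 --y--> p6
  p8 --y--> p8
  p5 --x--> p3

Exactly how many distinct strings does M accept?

The useful subgraph on states {p2, p3, p4, p6} is acyclic, so L(M) is finite; the longest accepting path visits 4 useful states, giving maximum string length 3.
Counting accepting paths from p4 by length: 1 of length 0, 1 of length 1, 2 of length 2, 4 of length 3. Total 8.

8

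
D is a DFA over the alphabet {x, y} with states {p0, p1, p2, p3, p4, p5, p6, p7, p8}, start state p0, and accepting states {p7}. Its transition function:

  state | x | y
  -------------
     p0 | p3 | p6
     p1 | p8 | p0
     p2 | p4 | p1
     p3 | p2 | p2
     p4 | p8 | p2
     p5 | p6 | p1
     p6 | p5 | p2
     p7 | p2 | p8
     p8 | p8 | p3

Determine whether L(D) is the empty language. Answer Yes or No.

Yes

The states reachable from the start state are {p0, p1, p2, p3, p4, p5, p6, p8}.
None of the accepting states {p7} is reachable, so no string is accepted and L(D) = ∅.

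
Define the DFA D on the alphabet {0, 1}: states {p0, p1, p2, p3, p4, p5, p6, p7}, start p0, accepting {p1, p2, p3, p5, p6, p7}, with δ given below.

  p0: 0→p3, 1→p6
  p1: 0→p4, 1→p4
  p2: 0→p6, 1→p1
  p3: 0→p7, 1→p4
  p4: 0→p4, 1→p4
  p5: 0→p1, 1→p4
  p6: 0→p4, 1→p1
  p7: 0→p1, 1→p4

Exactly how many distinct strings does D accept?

The useful subgraph on states {p0, p1, p3, p6, p7} is acyclic, so L(D) is finite; the longest accepting path visits 4 useful states, giving maximum string length 3.
Counting accepting paths from p0 by length: 2 of length 1, 2 of length 2, 1 of length 3. Total 5.

5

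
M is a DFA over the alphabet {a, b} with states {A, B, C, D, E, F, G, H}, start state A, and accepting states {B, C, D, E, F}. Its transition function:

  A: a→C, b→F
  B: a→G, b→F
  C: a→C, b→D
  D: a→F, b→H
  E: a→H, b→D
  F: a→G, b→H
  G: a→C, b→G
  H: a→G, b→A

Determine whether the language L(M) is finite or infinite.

infinite

State C is reachable from the start and can reach an accepting state, and it lies on the cycle C → C.
Traversing that cycle any number of times yields accepted strings of unbounded length, so the language is infinite.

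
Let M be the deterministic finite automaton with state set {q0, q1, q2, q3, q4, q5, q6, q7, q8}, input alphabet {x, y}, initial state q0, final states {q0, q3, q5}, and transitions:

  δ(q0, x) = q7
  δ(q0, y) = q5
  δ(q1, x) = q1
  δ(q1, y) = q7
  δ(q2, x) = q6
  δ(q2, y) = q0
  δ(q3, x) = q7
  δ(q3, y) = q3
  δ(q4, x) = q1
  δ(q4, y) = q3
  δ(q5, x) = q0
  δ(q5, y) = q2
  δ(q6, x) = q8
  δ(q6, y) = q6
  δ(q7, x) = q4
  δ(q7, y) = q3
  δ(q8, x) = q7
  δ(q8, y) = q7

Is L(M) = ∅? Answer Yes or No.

The empty string ε is accepted: the run q0 ends in the accepting state q0.
Since at least one string is accepted, L(M) is not empty.

No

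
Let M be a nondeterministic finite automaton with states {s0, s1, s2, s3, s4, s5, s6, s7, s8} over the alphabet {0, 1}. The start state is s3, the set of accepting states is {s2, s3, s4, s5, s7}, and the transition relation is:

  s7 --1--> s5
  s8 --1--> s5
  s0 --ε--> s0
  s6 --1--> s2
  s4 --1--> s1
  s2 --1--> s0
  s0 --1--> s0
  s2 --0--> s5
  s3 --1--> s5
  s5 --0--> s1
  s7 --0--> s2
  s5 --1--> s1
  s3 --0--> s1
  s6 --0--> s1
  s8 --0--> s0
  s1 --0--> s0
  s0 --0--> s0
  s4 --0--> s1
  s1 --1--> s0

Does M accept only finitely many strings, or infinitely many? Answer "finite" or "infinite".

finite

The useful states (reachable from s3 and able to reach an accepting state) are {s3, s5}.
Restricted to these states the transition graph has no cycle, so every accepting path has bounded length and L is finite.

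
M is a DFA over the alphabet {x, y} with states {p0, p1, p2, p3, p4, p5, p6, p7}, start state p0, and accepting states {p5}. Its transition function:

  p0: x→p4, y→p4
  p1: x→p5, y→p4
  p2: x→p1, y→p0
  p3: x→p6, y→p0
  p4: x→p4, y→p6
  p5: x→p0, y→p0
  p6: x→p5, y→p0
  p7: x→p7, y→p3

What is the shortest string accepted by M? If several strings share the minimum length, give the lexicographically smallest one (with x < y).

A breadth-first search from p0 reaches an accepting state first via the path p0 → p4 → p6 → p5 on input xyx.
No string of length < 3 is accepted (BFS exhausts all shorter strings without reaching an accepting state), and xyx is the lexicographically least accepting string of length 3.

xyx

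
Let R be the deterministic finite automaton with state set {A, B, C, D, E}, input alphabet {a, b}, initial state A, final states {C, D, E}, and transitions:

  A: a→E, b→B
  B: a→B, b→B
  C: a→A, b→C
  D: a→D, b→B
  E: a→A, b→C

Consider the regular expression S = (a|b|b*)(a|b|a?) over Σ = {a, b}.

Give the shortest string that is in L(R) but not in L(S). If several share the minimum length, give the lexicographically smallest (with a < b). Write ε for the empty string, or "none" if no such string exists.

The string aaa is accepted by R but not by S.
No shorter string lies in the difference, and aaa is the lexicographically first length-3 string in L(R) \ L(S).

aaa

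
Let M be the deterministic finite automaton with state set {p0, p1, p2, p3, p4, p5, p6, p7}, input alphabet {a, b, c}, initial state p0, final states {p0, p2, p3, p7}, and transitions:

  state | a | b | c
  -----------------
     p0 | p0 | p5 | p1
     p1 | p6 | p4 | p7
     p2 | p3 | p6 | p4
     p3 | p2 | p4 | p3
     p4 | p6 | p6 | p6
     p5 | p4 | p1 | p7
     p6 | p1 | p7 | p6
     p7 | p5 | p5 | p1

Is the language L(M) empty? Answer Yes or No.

No

The empty string ε is accepted: the run p0 ends in the accepting state p0.
Since at least one string is accepted, L(M) is not empty.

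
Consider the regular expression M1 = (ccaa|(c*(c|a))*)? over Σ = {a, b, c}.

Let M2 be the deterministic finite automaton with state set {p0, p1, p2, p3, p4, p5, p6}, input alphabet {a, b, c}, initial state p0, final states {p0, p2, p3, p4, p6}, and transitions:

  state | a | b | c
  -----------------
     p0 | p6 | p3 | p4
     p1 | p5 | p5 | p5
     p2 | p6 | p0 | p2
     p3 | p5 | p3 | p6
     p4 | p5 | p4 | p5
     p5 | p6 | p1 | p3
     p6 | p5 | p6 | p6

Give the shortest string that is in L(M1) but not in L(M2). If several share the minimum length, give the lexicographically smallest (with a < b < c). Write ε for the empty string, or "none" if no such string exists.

The string aa is accepted by M1 but not by M2.
No shorter string lies in the difference, and aa is the lexicographically first length-2 string in L(M1) \ L(M2).

aa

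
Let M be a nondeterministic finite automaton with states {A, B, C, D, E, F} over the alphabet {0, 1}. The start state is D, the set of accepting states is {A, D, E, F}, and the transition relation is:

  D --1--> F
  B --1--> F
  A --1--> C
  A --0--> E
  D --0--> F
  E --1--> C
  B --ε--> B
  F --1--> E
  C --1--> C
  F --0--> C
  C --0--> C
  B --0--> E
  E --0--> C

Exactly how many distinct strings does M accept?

The useful subgraph on states {D, E, F} is acyclic, so L(M) is finite; the longest accepting path visits 3 useful states, giving maximum string length 2.
Counting accepting paths from D by length: 1 of length 0, 2 of length 1, 2 of length 2. Total 5.

5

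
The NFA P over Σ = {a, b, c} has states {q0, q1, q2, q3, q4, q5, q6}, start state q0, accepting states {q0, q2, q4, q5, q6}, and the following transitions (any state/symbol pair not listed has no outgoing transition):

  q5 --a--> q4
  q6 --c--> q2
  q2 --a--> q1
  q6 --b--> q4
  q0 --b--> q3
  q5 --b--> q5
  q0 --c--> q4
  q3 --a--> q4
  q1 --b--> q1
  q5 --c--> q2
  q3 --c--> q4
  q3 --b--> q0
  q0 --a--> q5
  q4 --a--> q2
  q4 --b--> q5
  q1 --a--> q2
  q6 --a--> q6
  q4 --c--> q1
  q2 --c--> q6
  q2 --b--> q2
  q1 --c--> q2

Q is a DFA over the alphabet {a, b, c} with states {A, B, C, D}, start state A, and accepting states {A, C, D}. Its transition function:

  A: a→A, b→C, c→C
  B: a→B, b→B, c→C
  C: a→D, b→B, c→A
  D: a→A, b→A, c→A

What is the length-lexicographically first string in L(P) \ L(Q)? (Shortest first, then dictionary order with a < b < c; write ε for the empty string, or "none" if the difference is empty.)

bb

The string bb is accepted by P but not by Q.
No shorter string lies in the difference, and bb is the lexicographically first length-2 string in L(P) \ L(Q).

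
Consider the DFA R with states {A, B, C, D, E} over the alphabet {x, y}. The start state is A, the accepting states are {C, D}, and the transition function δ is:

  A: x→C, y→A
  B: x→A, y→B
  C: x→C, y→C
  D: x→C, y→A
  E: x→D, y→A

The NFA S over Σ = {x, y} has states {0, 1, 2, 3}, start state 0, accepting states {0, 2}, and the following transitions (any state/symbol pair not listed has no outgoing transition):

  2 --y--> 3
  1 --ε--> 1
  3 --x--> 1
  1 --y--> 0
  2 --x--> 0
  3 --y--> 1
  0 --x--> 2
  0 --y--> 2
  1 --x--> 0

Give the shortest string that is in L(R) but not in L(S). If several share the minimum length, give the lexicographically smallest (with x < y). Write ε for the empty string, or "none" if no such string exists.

The string xy is accepted by R but not by S.
No shorter string lies in the difference, and xy is the lexicographically first length-2 string in L(R) \ L(S).

xy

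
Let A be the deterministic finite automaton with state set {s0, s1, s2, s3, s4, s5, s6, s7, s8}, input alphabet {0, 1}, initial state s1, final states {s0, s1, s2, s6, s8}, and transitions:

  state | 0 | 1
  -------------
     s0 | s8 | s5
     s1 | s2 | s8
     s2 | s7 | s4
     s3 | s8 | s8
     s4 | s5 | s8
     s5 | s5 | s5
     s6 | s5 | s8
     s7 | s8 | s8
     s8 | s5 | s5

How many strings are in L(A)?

The useful subgraph on states {s1, s2, s4, s7, s8} is acyclic, so L(A) is finite; the longest accepting path visits 4 useful states, giving maximum string length 3.
Counting accepting paths from s1 by length: 1 of length 0, 2 of length 1, 3 of length 3. Total 6.

6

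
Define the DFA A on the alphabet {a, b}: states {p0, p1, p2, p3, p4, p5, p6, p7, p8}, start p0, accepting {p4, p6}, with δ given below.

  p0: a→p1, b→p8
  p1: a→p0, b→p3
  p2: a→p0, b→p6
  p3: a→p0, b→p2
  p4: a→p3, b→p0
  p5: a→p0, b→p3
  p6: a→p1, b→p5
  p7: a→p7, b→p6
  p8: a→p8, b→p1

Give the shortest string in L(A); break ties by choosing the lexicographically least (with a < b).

abbb

A breadth-first search from p0 reaches an accepting state first via the path p0 → p1 → p3 → p2 → p6 on input abbb.
No string of length < 4 is accepted (BFS exhausts all shorter strings without reaching an accepting state), and abbb is the lexicographically least accepting string of length 4.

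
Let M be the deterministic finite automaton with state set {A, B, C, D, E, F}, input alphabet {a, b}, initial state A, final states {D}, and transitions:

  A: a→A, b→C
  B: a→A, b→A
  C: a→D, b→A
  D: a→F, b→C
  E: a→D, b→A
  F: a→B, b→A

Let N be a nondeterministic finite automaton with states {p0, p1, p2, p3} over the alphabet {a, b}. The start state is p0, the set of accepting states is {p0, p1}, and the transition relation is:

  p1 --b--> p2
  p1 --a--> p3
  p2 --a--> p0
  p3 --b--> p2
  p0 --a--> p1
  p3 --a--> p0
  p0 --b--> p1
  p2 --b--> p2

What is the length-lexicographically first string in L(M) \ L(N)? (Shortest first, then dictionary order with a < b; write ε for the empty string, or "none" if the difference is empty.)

ba

The string ba is accepted by M but not by N.
No shorter string lies in the difference, and ba is the lexicographically first length-2 string in L(M) \ L(N).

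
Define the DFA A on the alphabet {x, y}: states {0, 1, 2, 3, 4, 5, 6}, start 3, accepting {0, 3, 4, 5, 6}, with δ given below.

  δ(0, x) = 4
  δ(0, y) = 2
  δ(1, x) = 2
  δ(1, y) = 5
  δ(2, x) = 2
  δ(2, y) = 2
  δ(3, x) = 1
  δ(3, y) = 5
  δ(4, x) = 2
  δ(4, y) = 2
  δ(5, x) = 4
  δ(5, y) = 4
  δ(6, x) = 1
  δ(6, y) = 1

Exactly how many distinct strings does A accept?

7

The useful subgraph on states {1, 3, 4, 5} is acyclic, so L(A) is finite; the longest accepting path visits 4 useful states, giving maximum string length 3.
Counting accepting paths from 3 by length: 1 of length 0, 1 of length 1, 3 of length 2, 2 of length 3. Total 7.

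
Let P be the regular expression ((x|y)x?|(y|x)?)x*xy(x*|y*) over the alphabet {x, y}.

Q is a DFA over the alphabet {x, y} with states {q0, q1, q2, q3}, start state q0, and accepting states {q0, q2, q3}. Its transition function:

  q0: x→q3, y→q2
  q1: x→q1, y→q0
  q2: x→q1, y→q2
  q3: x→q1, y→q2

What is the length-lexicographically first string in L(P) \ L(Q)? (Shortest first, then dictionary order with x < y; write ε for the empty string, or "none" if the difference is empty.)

xyx

The string xyx is accepted by P but not by Q.
No shorter string lies in the difference, and xyx is the lexicographically first length-3 string in L(P) \ L(Q).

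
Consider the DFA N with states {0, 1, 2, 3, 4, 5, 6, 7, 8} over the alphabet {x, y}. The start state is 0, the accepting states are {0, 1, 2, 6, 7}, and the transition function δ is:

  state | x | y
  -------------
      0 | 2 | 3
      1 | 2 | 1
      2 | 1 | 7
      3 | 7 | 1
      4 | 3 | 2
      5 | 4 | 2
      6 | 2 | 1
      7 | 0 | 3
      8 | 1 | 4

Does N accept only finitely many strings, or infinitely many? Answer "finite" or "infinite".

infinite

State 1 is reachable from the start and can reach an accepting state, and it lies on the cycle 1 → 1.
Traversing that cycle any number of times yields accepted strings of unbounded length, so the language is infinite.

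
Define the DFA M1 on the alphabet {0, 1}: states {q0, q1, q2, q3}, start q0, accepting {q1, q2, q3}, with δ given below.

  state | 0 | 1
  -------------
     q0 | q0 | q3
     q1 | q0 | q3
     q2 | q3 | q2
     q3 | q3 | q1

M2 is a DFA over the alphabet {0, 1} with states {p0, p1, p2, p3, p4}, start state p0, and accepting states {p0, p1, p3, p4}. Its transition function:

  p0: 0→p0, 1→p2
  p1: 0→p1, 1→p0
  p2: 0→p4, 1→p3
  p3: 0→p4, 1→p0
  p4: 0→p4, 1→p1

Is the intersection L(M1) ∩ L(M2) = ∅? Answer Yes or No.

No

The string 10 is accepted by both M1 and M2.
Hence L(M1) ∩ L(M2) ≠ ∅.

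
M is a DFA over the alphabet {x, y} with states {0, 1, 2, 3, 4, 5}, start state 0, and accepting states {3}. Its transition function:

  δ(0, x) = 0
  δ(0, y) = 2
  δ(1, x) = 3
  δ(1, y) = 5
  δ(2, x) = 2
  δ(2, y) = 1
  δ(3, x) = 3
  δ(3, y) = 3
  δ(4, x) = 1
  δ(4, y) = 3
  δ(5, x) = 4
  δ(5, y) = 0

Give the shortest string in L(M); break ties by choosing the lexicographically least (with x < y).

A breadth-first search from 0 reaches an accepting state first via the path 0 → 2 → 1 → 3 on input yyx.
No string of length < 3 is accepted (BFS exhausts all shorter strings without reaching an accepting state), and yyx is the lexicographically least accepting string of length 3.

yyx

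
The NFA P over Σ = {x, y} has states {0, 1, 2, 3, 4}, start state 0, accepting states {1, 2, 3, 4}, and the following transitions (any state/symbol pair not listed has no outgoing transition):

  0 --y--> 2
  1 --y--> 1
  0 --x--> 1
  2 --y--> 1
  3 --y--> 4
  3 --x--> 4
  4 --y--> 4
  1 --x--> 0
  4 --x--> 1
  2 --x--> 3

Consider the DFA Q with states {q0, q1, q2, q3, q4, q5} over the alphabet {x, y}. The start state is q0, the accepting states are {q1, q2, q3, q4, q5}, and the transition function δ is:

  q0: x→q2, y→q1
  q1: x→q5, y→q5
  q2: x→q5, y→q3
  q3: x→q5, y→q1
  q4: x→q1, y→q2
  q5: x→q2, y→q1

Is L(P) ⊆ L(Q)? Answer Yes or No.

Yes

Exploring the product automaton P × Q from the start pair (0, q0), following both machines on each input symbol, reaches 14 state pairs: (0, q0), (1, q2), (2, q1), (0, q5), (1, q3), (3, q5), (1, q5), (1, q1), (4, q2), (4, q1), (0, q2), (4, q3), (4, q5), (2, q3).
P accepts in {1, 2, 3, 4} and Q accepts in {q1, q2, q3, q4, q5}. The reachable pairs whose P-component is accepting are (1, q2), (2, q1), (1, q3), (3, q5), (1, q5), (1, q1), (4, q2), (4, q1), (4, q3), (4, q5), (2, q3); in each of them the Q-component is accepting too, so the product for L(P) \ L(Q) (P-component accepting, Q-component rejecting) has no reachable accepting pair and the difference is empty.
Hence every string in L(P) is also in L(Q).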